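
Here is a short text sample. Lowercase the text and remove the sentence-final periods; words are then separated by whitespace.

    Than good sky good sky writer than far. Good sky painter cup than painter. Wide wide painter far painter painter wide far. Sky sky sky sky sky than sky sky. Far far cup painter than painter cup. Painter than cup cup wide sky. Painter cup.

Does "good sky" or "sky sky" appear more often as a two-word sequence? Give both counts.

"sky sky" (5 vs 3)

"good sky": 3 occurrences
"sky sky": 5 occurrences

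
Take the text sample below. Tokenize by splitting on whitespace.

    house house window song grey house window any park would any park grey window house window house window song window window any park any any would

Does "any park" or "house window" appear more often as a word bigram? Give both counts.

"house window" (4 vs 3)

"any park": 3 occurrences
"house window": 4 occurrences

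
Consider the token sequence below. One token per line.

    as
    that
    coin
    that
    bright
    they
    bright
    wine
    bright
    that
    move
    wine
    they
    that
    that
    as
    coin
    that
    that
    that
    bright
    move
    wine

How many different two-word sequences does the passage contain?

23 tokens → 22 bigram windows in total.
Repeated bigrams (each contributes count−1 duplicates):
  that that: 3
  coin that: 2
  move wine: 2
  that bright: 2
5 duplicate windows → 22 − 5 = 17 distinct.

17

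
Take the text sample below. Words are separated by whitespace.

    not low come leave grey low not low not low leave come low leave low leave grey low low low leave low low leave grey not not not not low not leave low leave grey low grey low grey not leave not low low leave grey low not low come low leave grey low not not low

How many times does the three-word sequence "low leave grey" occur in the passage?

Scanning the 55 overlapping trigram windows for "low leave grey":
  position 15–17: low leave grey
  position 23–25: low leave grey
  position 33–35: low leave grey
  position 44–46: low leave grey
  position 51–53: low leave grey

5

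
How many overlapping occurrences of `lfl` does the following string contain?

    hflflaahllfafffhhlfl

2

Sliding a length-3 window over the 20 characters (18 positions):
  position 3–5: lfl
  position 18–20: lfl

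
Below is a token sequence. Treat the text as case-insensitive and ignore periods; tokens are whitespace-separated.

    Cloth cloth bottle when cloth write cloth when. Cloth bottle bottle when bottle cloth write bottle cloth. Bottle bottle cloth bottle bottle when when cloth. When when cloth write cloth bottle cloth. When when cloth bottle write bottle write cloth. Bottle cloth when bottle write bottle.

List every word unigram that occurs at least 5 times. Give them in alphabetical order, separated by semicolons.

Unigram counts meeting the condition (at least 5 times):
  bottle: 15
  cloth: 15
  when: 10
  write: 6

bottle; cloth; when; write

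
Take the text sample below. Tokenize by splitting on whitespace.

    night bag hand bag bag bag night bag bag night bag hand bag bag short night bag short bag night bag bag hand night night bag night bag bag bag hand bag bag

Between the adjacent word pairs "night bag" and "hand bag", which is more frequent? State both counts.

"night bag" (7 vs 3)

"night bag": 7 occurrences
"hand bag": 3 occurrences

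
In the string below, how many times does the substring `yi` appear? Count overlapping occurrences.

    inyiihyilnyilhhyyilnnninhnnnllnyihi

5

Sliding a length-2 window over the 35 characters (34 positions):
  position 3–4: yi
  position 7–8: yi
  position 11–12: yi
  position 17–18: yi
  position 32–33: yi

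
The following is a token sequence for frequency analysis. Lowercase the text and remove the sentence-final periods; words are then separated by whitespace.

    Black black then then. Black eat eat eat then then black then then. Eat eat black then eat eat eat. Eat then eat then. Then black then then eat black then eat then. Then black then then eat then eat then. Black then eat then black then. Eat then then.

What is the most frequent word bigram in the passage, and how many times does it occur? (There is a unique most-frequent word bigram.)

Bigram frequencies (highest first):
  then eat: 9
  black then: 8
  then then: 8
  eat then: 8
  then black: 6
  eat eat: 6
  … (3 more, each ≤ 2)

"then eat", 9 times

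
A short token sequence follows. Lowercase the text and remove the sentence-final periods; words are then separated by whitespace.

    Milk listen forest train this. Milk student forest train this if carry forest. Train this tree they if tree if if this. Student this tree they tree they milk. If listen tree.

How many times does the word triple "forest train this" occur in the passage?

Scanning the 30 overlapping trigram windows for "forest train this":
  position 3–5: forest train this
  position 8–10: forest train this
  position 13–15: forest train this

3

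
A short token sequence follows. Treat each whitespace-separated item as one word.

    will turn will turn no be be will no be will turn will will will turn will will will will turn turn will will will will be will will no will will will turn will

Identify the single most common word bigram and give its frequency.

"will will", 11 times

Bigram frequencies (highest first):
  will will: 11
  will turn: 6
  turn will: 5
  be will: 3
  no be: 2
  will no: 2
  … (5 more, each ≤ 1)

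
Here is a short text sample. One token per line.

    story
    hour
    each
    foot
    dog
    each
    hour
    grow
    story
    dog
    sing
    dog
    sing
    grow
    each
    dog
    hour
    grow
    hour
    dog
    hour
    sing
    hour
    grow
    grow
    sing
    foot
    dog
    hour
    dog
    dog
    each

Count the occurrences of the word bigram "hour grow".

Scanning the 31 overlapping bigram windows for "hour grow":
  position 7–8: hour grow
  position 17–18: hour grow
  position 23–24: hour grow

3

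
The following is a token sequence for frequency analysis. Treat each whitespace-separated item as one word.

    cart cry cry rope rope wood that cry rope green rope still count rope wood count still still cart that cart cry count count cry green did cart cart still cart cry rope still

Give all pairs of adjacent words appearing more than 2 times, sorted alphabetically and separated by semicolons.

Bigram counts meeting the condition (more than 2 times):
  cart cry: 3
  cry rope: 3

cart cry; cry rope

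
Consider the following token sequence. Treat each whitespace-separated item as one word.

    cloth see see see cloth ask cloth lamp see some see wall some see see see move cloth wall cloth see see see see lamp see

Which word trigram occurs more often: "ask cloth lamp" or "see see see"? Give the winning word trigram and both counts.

"ask cloth lamp": 1 occurrence
"see see see": 4 occurrences

"see see see" (4 vs 1)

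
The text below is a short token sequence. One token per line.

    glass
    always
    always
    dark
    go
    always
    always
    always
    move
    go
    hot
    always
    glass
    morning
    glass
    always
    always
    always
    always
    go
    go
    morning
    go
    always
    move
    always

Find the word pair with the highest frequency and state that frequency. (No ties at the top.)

"always always", 6 times

Bigram frequencies (highest first):
  always always: 6
  glass always: 2
  go always: 2
  always move: 2
  always dark: 1
  dark go: 1
  … (11 more, each ≤ 1)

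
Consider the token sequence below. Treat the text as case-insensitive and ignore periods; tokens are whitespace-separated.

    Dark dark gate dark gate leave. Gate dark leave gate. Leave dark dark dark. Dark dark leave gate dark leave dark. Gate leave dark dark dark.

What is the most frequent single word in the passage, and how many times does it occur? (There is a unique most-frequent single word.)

Unigram frequencies (highest first):
  dark: 14
  gate: 6
  leave: 6

"dark", 14 times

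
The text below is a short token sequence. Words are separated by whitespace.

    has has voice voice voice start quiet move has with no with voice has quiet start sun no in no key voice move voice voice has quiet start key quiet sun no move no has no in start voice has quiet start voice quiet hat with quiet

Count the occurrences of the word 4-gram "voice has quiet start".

Scanning the 44 overlapping 4-gram windows for "voice has quiet start":
  position 13–16: voice has quiet start
  position 25–28: voice has quiet start
  position 39–42: voice has quiet start

3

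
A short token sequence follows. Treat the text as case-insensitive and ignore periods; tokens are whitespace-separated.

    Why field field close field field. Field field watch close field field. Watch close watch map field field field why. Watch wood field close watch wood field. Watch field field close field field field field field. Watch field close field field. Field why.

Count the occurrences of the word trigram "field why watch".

Scanning the 41 overlapping trigram windows for "field why watch":
  position 19–21: field why watch

1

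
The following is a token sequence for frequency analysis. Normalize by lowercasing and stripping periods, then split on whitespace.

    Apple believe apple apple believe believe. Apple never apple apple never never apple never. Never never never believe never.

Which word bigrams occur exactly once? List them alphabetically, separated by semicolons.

believe believe; believe never; never believe

Bigram counts meeting the condition (exactly once):
  believe believe: 1
  believe never: 1
  never believe: 1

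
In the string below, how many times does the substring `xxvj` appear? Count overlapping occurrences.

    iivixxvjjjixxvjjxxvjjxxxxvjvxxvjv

5

Sliding a length-4 window over the 33 characters (30 positions):
  position 5–8: xxvj
  position 12–15: xxvj
  position 17–20: xxvj
  position 24–27: xxvj
  position 29–32: xxvj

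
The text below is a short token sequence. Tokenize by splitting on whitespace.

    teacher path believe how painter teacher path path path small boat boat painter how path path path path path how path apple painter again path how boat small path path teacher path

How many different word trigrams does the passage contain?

27

32 tokens → 30 trigram windows in total.
Repeated trigrams (each contributes count−1 duplicates):
  path path path: 4
3 duplicate windows → 30 − 3 = 27 distinct.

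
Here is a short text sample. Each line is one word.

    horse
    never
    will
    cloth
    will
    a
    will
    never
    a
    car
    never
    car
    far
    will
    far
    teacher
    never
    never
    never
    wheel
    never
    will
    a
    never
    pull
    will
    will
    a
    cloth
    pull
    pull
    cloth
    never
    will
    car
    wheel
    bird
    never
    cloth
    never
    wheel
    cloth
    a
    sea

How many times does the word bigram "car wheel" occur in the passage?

Scanning the 43 overlapping bigram windows for "car wheel":
  position 35–36: car wheel

1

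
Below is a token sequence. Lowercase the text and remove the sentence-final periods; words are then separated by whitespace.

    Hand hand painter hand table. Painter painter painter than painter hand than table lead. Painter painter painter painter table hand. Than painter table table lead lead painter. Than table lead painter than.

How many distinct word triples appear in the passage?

25

32 tokens → 30 trigram windows in total.
Repeated trigrams (each contributes count−1 duplicates):
  painter painter painter: 3
  lead painter than: 2
  table lead painter: 2
  than table lead: 2
5 duplicate windows → 30 − 5 = 25 distinct.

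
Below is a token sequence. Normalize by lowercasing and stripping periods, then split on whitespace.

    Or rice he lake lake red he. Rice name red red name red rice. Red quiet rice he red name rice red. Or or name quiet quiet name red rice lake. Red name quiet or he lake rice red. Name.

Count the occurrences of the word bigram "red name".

4

Scanning the 39 overlapping bigram windows for "red name":
  position 11–12: red name
  position 19–20: red name
  position 32–33: red name
  position 39–40: red name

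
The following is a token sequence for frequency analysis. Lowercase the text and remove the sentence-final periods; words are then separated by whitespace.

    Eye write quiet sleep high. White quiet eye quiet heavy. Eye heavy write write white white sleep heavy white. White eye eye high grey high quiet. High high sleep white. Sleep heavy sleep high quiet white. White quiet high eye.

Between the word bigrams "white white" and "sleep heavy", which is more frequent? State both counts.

"white white" (3 vs 2)

"white white": 3 occurrences
"sleep heavy": 2 occurrences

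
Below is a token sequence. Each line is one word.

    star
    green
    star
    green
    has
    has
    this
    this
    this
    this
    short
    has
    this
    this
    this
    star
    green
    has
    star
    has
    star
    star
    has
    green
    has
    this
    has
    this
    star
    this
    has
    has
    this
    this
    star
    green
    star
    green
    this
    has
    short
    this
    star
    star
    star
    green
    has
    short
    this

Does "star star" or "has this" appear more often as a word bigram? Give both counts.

"star star": 3 occurrences
"has this": 5 occurrences

"has this" (5 vs 3)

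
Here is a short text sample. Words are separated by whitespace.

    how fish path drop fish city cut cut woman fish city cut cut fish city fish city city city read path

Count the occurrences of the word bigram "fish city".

Scanning the 20 overlapping bigram windows for "fish city":
  position 5–6: fish city
  position 10–11: fish city
  position 14–15: fish city
  position 16–17: fish city

4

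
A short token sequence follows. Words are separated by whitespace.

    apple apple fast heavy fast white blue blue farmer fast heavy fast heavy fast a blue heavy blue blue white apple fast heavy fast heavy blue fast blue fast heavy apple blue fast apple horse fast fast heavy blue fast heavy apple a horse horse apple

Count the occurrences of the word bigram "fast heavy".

Scanning the 45 overlapping bigram windows for "fast heavy":
  position 3–4: fast heavy
  position 10–11: fast heavy
  position 12–13: fast heavy
  position 22–23: fast heavy
  position 24–25: fast heavy
  position 29–30: fast heavy
  position 37–38: fast heavy
  position 40–41: fast heavy

8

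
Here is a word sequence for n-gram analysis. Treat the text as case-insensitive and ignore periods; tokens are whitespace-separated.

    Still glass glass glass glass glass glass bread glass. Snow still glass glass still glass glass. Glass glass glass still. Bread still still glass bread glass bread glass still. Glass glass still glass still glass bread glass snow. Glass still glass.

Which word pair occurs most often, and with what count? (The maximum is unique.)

"glass glass", 11 times

Bigram frequencies (highest first):
  glass glass: 11
  still glass: 8
  glass still: 6
  glass bread: 4
  bread glass: 4
  glass snow: 2
  … (5 more, each ≤ 1)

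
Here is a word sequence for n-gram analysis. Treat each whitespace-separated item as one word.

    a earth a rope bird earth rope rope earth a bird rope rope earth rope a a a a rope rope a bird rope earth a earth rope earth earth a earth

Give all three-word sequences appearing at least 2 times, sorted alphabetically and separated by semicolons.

Trigram counts meeting the condition (at least 2 times):
  a a a: 2
  a bird rope: 2
  earth a earth: 2
  rope earth a: 2
  rope rope earth: 2

a a a; a bird rope; earth a earth; rope earth a; rope rope earth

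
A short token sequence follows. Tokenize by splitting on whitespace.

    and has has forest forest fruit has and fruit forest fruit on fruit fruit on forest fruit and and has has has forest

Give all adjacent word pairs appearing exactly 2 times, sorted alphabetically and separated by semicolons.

and has; fruit on; has forest

Bigram counts meeting the condition (exactly 2 times):
  and has: 2
  fruit on: 2
  has forest: 2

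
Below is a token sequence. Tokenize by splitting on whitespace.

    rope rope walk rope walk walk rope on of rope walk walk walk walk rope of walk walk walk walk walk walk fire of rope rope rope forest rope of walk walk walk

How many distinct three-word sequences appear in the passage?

33 tokens → 31 trigram windows in total.
Repeated trigrams (each contributes count−1 duplicates):
  walk walk walk: 7
  of walk walk: 2
  rope of walk: 2
  rope walk walk: 2
  walk walk rope: 2
10 duplicate windows → 31 − 10 = 21 distinct.

21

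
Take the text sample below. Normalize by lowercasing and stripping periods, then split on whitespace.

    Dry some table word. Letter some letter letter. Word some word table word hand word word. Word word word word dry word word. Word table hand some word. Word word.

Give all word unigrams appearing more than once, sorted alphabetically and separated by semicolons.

Unigram counts meeting the condition (more than once):
  dry: 2
  hand: 2
  letter: 3
  some: 4
  table: 3
  word: 16

dry; hand; letter; some; table; word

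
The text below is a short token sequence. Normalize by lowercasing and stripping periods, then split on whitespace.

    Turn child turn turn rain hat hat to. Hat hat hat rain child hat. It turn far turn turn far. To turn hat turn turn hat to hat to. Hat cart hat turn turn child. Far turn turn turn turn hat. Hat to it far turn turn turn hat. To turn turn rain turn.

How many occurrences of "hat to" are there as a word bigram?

5

Scanning the 53 overlapping bigram windows for "hat to":
  position 7–8: hat to
  position 26–27: hat to
  position 28–29: hat to
  position 42–43: hat to
  position 49–50: hat to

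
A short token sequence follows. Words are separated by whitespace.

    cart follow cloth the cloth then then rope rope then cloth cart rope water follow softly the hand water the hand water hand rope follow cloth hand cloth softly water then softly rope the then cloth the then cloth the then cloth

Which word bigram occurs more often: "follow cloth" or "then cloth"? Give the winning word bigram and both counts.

"then cloth" (4 vs 2)

"follow cloth": 2 occurrences
"then cloth": 4 occurrences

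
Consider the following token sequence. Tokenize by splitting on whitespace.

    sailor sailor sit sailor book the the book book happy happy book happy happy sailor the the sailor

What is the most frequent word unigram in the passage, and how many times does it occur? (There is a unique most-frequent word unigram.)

Unigram frequencies (highest first):
  sailor: 5
  book: 4
  the: 4
  happy: 4
  sit: 1

"sailor", 5 times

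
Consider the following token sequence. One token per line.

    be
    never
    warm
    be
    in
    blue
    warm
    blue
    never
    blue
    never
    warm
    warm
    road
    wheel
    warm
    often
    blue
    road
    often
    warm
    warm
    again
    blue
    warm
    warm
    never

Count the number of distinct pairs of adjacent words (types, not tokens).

27 tokens → 26 bigram windows in total.
Repeated bigrams (each contributes count−1 duplicates):
  warm warm: 3
  blue never: 2
  blue warm: 2
  never warm: 2
5 duplicate windows → 26 − 5 = 21 distinct.

21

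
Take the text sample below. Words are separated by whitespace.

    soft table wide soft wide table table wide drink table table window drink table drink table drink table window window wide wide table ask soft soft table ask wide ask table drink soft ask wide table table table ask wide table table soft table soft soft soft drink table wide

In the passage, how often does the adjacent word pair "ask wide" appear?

Scanning the 49 overlapping bigram windows for "ask wide":
  position 28–29: ask wide
  position 34–35: ask wide
  position 39–40: ask wide

3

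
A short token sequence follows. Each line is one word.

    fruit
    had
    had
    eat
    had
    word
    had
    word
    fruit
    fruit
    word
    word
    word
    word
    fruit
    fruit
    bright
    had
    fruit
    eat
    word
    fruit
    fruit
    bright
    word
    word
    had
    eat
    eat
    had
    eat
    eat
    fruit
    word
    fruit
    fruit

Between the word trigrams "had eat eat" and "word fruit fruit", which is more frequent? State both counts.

"had eat eat": 2 occurrences
"word fruit fruit": 4 occurrences

"word fruit fruit" (4 vs 2)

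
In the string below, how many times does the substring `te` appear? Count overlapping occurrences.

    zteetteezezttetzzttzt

3

Sliding a length-2 window over the 21 characters (20 positions):
  position 2–3: te
  position 6–7: te
  position 13–14: te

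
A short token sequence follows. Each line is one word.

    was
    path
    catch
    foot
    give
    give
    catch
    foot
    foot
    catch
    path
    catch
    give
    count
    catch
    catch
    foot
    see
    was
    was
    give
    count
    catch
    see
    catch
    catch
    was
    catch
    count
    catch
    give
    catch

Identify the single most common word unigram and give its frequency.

"catch", 12 times

Unigram frequencies (highest first):
  catch: 12
  give: 5
  was: 4
  foot: 4
  count: 3
  path: 2
  … (1 more, each ≤ 2)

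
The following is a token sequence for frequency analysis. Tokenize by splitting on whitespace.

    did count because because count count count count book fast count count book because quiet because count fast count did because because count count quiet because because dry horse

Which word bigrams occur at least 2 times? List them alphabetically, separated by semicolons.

because because; because count; count book; count count; fast count; quiet because

Bigram counts meeting the condition (at least 2 times):
  because because: 3
  because count: 3
  count book: 2
  count count: 5
  fast count: 2
  quiet because: 2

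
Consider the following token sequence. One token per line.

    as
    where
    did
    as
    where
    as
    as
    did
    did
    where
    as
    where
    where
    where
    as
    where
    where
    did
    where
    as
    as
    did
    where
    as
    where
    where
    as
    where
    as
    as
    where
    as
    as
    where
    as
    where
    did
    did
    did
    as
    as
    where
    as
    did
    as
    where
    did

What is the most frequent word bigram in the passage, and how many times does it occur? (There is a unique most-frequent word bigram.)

"as where", 11 times

Bigram frequencies (highest first):
  as where: 11
  where as: 10
  as as: 5
  where did: 4
  where where: 4
  did as: 3
  … (3 more, each ≤ 3)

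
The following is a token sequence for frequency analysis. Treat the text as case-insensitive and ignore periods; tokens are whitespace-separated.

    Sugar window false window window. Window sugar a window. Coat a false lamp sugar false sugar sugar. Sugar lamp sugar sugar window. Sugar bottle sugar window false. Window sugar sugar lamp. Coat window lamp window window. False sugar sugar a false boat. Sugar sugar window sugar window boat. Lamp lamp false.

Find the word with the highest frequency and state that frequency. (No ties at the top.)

"sugar", 17 times

Unigram frequencies (highest first):
  sugar: 17
  window: 13
  false: 7
  lamp: 6
  a: 3
  coat: 2
  … (2 more, each ≤ 2)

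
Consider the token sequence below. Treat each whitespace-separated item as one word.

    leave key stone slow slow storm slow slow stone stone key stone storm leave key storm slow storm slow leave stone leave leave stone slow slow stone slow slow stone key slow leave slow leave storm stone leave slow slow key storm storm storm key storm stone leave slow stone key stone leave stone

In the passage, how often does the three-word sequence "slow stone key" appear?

Scanning the 52 overlapping trigram windows for "slow stone key":
  position 29–31: slow stone key
  position 49–51: slow stone key

2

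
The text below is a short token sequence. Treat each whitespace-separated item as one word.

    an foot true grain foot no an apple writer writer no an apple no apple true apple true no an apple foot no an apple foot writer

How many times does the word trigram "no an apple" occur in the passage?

4

Scanning the 25 overlapping trigram windows for "no an apple":
  position 6–8: no an apple
  position 11–13: no an apple
  position 19–21: no an apple
  position 23–25: no an apple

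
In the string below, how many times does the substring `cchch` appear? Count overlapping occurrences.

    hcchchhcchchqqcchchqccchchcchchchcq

Sliding a length-5 window over the 35 characters (31 positions):
  position 2–6: cchch
  position 8–12: cchch
  position 15–19: cchch
  position 22–26: cchch
  position 27–31: cchch

5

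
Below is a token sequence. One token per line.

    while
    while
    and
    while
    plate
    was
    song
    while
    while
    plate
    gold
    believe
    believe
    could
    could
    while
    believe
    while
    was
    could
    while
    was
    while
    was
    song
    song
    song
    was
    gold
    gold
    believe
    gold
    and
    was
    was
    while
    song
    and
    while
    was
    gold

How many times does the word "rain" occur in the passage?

Scanning the 41 tokens for "rain":
  (none found)

0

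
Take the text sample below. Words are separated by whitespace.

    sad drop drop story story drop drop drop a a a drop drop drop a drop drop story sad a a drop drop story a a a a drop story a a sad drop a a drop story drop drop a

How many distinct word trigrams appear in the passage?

22

41 tokens → 39 trigram windows in total.
Repeated trigrams (each contributes count−1 duplicates):
  a a drop: 4
  a a a: 3
  a drop drop: 3
  drop drop a: 3
  drop drop story: 3
  a drop story: 2
  drop a a: 2
  drop drop drop: 2
  … (3 more repeated)
17 duplicate windows → 39 − 17 = 22 distinct.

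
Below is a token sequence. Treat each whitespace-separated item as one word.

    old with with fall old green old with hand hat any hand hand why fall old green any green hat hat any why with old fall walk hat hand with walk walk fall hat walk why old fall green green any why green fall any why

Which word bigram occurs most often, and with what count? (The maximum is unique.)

Bigram frequencies (highest first):
  any why: 3
  old with: 2
  fall old: 2
  old green: 2
  hat any: 2
  green any: 2
  … (31 more, each ≤ 2)

"any why", 3 times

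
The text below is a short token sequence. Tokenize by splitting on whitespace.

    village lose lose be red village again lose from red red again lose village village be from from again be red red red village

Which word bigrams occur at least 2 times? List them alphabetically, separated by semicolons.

again lose; be red; red red; red village

Bigram counts meeting the condition (at least 2 times):
  again lose: 2
  be red: 2
  red red: 3
  red village: 2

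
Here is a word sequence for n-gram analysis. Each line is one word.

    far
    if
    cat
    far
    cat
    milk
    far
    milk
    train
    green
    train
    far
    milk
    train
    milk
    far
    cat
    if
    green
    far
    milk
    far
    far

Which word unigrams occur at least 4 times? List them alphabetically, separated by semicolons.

Unigram counts meeting the condition (at least 4 times):
  far: 8
  milk: 5

far; milk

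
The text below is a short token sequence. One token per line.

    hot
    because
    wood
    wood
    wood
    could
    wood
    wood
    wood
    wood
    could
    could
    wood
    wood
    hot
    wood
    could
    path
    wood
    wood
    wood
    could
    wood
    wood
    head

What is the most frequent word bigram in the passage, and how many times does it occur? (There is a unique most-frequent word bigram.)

Bigram frequencies (highest first):
  wood wood: 9
  wood could: 4
  could wood: 3
  hot because: 1
  because wood: 1
  could could: 1
  … (5 more, each ≤ 1)

"wood wood", 9 times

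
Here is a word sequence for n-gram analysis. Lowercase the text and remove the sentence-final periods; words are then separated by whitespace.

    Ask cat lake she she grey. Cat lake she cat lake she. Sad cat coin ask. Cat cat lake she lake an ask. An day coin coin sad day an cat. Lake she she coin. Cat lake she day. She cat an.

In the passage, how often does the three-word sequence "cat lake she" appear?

6

Scanning the 40 overlapping trigram windows for "cat lake she":
  position 2–4: cat lake she
  position 7–9: cat lake she
  position 10–12: cat lake she
  position 18–20: cat lake she
  position 31–33: cat lake she
  position 36–38: cat lake she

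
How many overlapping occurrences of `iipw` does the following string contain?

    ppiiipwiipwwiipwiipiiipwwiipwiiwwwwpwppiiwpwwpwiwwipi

Sliding a length-4 window over the 53 characters (50 positions):
  position 4–7: iipw
  position 8–11: iipw
  position 13–16: iipw
  position 21–24: iipw
  position 26–29: iipw

5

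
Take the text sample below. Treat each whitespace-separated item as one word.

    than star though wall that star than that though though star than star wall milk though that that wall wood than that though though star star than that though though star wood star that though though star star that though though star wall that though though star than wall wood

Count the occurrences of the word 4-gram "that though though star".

Scanning the 47 overlapping 4-gram windows for "that though though star":
  position 8–11: that though though star
  position 22–25: that though though star
  position 28–31: that though though star
  position 34–37: that though though star
  position 39–42: that though though star
  position 44–47: that though though star

6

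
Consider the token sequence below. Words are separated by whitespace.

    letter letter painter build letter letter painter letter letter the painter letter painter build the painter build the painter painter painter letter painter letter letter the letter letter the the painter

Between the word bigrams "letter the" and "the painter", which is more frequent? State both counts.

"the painter" (4 vs 3)

"letter the": 3 occurrences
"the painter": 4 occurrences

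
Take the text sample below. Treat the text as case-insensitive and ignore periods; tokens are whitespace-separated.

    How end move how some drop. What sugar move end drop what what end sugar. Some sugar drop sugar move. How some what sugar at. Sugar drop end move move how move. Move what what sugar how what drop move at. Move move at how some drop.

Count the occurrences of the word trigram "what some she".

Scanning the 45 overlapping trigram windows for "what some she":
  (none found)

0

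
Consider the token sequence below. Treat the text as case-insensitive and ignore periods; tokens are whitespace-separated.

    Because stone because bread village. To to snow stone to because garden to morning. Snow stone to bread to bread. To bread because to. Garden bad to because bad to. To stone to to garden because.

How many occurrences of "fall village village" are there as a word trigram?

Scanning the 34 overlapping trigram windows for "fall village village":
  (none found)

0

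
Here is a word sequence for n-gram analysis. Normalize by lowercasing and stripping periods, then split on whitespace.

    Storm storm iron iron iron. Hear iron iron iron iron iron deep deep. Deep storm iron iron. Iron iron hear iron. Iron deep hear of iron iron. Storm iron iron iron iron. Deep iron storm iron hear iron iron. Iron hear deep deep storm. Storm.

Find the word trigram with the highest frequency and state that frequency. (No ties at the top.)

Trigram frequencies (highest first):
  iron iron iron: 9
  storm iron iron: 3
  iron iron hear: 3
  iron hear iron: 3
  hear iron iron: 3
  iron iron deep: 3
  … (17 more, each ≤ 2)

"iron iron iron", 9 times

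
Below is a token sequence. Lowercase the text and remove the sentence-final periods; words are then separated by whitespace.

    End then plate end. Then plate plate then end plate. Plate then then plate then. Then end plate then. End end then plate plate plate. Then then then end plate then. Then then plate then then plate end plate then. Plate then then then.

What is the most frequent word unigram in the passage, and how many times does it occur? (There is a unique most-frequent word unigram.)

"then", 21 times

Unigram frequencies (highest first):
  then: 21
  plate: 15
  end: 8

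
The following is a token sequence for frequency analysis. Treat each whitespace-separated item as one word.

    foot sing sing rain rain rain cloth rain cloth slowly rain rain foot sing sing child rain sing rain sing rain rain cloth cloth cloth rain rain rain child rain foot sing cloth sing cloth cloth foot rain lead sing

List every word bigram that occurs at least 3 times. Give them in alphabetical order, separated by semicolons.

cloth cloth; foot sing; rain cloth; rain rain; sing rain

Bigram counts meeting the condition (at least 3 times):
  cloth cloth: 3
  foot sing: 3
  rain cloth: 3
  rain rain: 6
  sing rain: 3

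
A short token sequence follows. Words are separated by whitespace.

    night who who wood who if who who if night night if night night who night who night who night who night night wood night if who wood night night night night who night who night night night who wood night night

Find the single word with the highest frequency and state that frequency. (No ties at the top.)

"night", 21 times

Unigram frequencies (highest first):
  night: 21
  who: 13
  wood: 4
  if: 4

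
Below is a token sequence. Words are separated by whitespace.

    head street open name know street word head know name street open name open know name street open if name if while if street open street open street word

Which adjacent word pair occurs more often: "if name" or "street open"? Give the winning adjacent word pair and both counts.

"if name": 1 occurrence
"street open": 5 occurrences

"street open" (5 vs 1)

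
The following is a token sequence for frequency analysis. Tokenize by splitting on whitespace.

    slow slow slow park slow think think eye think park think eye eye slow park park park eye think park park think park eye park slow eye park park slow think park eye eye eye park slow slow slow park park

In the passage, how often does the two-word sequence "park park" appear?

Scanning the 40 overlapping bigram windows for "park park":
  position 15–16: park park
  position 16–17: park park
  position 20–21: park park
  position 28–29: park park
  position 40–41: park park

5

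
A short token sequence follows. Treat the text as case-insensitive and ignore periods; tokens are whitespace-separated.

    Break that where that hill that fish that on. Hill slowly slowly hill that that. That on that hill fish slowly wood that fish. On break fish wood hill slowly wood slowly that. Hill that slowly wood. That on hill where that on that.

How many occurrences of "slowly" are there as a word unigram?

6

Scanning the 44 tokens for "slowly":
  position 11: slowly
  position 12: slowly
  position 21: slowly
  position 30: slowly
  position 32: slowly
  position 36: slowly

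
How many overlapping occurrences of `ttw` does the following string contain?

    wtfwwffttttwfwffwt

1

Sliding a length-3 window over the 18 characters (16 positions):
  position 10–12: ttw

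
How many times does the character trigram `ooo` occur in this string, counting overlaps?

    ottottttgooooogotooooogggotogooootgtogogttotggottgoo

Sliding a length-3 window over the 52 characters (50 positions):
  position 10–12: ooo
  position 11–13: ooo
  position 12–14: ooo
  position 18–20: ooo
  position 19–21: ooo
  position 20–22: ooo
  position 30–32: ooo
  position 31–33: ooo

8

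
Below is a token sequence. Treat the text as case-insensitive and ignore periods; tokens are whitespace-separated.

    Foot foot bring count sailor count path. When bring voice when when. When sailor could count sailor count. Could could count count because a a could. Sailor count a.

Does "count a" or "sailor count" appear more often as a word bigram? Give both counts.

"count a": 1 occurrence
"sailor count": 3 occurrences

"sailor count" (3 vs 1)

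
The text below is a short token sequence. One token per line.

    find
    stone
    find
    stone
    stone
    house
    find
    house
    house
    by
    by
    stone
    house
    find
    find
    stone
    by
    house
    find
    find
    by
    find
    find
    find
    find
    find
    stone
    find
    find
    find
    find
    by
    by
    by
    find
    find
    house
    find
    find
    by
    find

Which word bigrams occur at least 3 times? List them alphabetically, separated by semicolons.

by by; by find; find by; find find; find stone; house find

Bigram counts meeting the condition (at least 3 times):
  by by: 3
  by find: 3
  find by: 3
  find find: 11
  find stone: 4
  house find: 4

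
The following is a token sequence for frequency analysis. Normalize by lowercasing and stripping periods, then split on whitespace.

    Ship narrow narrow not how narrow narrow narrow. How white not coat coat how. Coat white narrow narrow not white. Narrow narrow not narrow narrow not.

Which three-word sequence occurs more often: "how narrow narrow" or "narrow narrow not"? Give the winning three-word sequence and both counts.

"narrow narrow not" (4 vs 1)

"how narrow narrow": 1 occurrence
"narrow narrow not": 4 occurrences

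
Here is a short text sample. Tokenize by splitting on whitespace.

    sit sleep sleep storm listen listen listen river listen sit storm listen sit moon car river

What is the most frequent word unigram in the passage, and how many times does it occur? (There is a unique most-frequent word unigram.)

Unigram frequencies (highest first):
  listen: 5
  sit: 3
  sleep: 2
  storm: 2
  river: 2
  moon: 1
  … (1 more, each ≤ 1)

"listen", 5 times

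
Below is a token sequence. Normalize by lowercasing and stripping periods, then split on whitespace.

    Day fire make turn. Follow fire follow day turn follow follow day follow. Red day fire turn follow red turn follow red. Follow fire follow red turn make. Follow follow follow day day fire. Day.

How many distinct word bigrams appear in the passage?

35 tokens → 34 bigram windows in total.
Repeated bigrams (each contributes count−1 duplicates):
  follow red: 4
  turn follow: 4
  day fire: 3
  follow day: 3
  follow follow: 3
  fire follow: 2
  follow fire: 2
  red turn: 2
15 duplicate windows → 34 − 15 = 19 distinct.

19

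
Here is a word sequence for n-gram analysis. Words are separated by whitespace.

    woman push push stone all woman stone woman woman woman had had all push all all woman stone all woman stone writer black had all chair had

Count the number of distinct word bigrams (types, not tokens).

19

27 tokens → 26 bigram windows in total.
Repeated bigrams (each contributes count−1 duplicates):
  all woman: 3
  woman stone: 3
  had all: 2
  stone all: 2
  woman woman: 2
7 duplicate windows → 26 − 7 = 19 distinct.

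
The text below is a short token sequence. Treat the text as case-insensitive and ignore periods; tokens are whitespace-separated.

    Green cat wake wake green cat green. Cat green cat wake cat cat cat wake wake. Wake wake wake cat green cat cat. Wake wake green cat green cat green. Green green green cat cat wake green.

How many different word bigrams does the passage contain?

37 tokens → 36 bigram windows in total.
Repeated bigrams (each contributes count−1 duplicates):
  green cat: 8
  wake wake: 6
  cat green: 5
  cat wake: 5
  cat cat: 4
  green green: 3
  wake green: 3
  wake cat: 2
28 duplicate windows → 36 − 28 = 8 distinct.

8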